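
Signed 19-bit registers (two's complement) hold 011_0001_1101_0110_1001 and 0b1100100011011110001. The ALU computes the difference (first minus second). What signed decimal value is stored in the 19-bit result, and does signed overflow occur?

-207240; overflow

011_0001_1101_0110_1001 → 0110001110101101001 = 204137 (signed)
0b1100100011011110001 → 1100100011011110001 = -112911 (signed)
Subtract via negate-and-add: invert 1100100011011110001 + 1 = 0011011100100001111 (i.e. 112911).
  0110001110101101001
+ 0011011100100001111
= 1001101011001111000
Result 1001101011001111000: MSB = 1 → 317048 − 524288 = -207240.
Both addends (after negating the subtrahend) are non-negative but the stored result is negative: signed overflow. The true value 204137 − (-112911) = 317048 lies outside [-262144, 262143].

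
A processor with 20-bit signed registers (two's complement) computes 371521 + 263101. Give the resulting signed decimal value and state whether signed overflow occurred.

371521 → 01011010101101000001
263101 → 01000000001110111101
  01011010101101000001
+ 01000000001110111101
= 10011010111011111110
Result 10011010111011111110: MSB = 1 → 634622 − 1048576 = -413954.
Both addends are non-negative but the stored result is negative: signed overflow. The true value 371521 + 263101 = 634622 lies outside [-524288, 524287].

-413954; overflow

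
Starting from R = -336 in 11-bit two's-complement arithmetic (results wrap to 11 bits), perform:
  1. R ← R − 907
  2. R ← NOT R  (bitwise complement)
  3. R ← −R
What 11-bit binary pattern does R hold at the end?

Start: R = -336 = 11010110000.
R = -336 − 907 = -1243; wraps to 805 = 01100100101
R = NOT 01100100101 = 10011011010 = -806
R = −(-806) = 806 = 01100100110

01100100110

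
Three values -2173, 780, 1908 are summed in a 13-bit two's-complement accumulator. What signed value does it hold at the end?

-2173 + 780 = -1393 (1101010001111)
-1393 + 1908 = 515 (0001000000011)

515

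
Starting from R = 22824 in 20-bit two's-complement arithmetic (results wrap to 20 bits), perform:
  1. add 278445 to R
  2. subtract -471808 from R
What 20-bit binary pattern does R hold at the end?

Start: R = 22824 = 00000101100100101000.
R = 22824 + 278445 = 301269 = 01001001100011010101
R = 301269 − (-471808) = 773077; wraps to -275499 = 10111100101111010101

10111100101111010101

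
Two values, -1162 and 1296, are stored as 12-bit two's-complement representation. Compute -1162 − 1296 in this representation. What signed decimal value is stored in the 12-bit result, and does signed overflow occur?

-1162 → 101101110110
1296 → 010100010000
Subtract via negate-and-add: invert 010100010000 + 1 = 101011110000 (i.e. -1296).
  101101110110
+ 101011110000
= 011001100110  (discard carry-out 1)
Result 011001100110: MSB = 0 → value 1638.
Both addends (after negating the subtrahend) are negative but the stored result is non-negative: signed overflow. The true value -1162 − 1296 = -2458 lies outside [-2048, 2047].

1638; overflow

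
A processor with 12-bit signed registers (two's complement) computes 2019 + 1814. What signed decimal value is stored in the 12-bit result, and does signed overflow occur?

-263; overflow

2019 → 011111100011
1814 → 011100010110
  011111100011
+ 011100010110
= 111011111001
Result 111011111001: MSB = 1 → 3833 − 4096 = -263.
Both addends are non-negative but the stored result is negative: signed overflow. The true value 2019 + 1814 = 3833 lies outside [-2048, 2047].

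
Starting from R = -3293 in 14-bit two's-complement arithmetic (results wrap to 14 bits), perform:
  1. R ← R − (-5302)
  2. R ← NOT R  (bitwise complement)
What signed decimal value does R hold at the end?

Start: R = -3293 = 11001100100011.
R = -3293 − (-5302) = 2009 = 00011111011001
R = NOT 00011111011001 = 11100000100110 = -2010

-2010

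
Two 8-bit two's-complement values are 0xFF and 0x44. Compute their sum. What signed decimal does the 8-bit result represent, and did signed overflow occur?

0xFF = 11111111 = -1 (signed)
0x44 = 01000100 = 68 (signed)
  11111111
+ 01000100
= 01000011  (discard carry-out 1)
Result 01000011: MSB = 0 → value 67.
Addends have opposite signs, so signed overflow cannot occur.

67; no overflow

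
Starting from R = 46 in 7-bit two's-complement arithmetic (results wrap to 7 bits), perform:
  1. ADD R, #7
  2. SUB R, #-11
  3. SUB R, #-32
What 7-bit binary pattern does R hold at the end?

Start: R = 46 = 0101110.
R = 46 + 7 = 53 = 0110101
R = 53 − (-11) = 64; wraps to -64 = 1000000
R = -64 − (-32) = -32 = 1100000

1100000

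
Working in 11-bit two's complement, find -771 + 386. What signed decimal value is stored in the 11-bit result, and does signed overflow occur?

-771 → 10011111101
386 → 00110000010
  10011111101
+ 00110000010
= 11001111111
Result 11001111111: MSB = 1 → 1663 − 2048 = -385.
Addends have opposite signs, so signed overflow cannot occur.

-385; no overflow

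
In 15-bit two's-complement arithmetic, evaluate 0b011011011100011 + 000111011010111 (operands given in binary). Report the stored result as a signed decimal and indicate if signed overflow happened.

-14918; overflow

0b011011011100011 → 011011011100011 = 14051 (signed)
000111011010111 = 3799 (signed)
  011011011100011
+ 000111011010111
= 100010110111010
Result 100010110111010: MSB = 1 → 17850 − 32768 = -14918.
Both addends are non-negative but the stored result is negative: signed overflow. The true value 14051 + 3799 = 17850 lies outside [-16384, 16383].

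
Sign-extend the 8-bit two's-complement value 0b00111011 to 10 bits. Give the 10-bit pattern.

0000111011

MSB of 00111011 is 0; replicate it into the new high bits.
00|00111011 → 0000111011 (still 59).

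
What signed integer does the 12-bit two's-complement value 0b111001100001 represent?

MSB is 1, so the value is negative.
Unsigned reading: 3681. Subtract 2^12 = 4096: 3681 − 4096 = -415.

-415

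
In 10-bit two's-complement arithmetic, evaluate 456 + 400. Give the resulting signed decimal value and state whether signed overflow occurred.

-168; overflow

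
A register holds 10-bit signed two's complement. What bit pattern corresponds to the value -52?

|-52| = 52 = 0000110100 in 10 bits.
Invert the bits: 1111001011. Add 1: 1111001100.
Check: 1111001100 reads as 972 − 1024 = -52.

1111001100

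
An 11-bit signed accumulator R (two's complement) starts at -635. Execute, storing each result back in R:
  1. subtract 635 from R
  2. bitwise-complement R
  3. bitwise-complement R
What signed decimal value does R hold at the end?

Start: R = -635 = 10110000101.
R = -635 − 635 = -1270; wraps to 778 = 01100001010
R = NOT 01100001010 = 10011110101 = -779
R = NOT 10011110101 = 01100001010 = 778

778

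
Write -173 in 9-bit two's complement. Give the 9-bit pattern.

|-173| = 173 = 010101101 in 9 bits.
Invert the bits: 101010010. Add 1: 101010011.
Check: 101010011 reads as 339 − 512 = -173.

101010011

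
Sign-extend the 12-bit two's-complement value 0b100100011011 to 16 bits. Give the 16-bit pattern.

MSB of 100100011011 is 1; replicate it into the new high bits.
1111|100100011011 → 1111100100011011 (still -1765).

1111100100011011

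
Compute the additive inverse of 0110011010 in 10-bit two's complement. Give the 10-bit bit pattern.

1001100110

Invert: 1001100101. Add 1: 1001100110.
Check: 0110011010 = 410, 1001100110 = -410.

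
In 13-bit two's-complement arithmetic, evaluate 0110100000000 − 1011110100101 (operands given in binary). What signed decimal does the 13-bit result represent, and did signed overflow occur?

-2725; overflow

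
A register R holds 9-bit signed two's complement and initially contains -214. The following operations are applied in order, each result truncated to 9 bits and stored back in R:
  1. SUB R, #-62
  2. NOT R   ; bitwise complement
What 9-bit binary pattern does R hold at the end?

Start: R = -214 = 100101010.
R = -214 − (-62) = -152 = 101101000
R = NOT 101101000 = 010010111 = 151

010010111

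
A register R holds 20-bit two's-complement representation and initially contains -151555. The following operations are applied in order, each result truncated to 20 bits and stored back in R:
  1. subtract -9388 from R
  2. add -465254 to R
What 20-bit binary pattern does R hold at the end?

Start: R = -151555 = 11011010111111111101.
R = -151555 − (-9388) = -142167 = 11011101010010101001
R = -142167 + (-465254) = -607421; wraps to 441155 = 01101011101101000011

01101011101101000011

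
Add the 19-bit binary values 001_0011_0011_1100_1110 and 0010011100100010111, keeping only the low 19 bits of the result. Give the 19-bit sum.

  0010011001111001110
+ 0010011100100010111
= 0100110110011100101

0100110110011100101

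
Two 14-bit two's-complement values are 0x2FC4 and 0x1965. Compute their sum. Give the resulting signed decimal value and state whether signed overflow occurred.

2345; no overflow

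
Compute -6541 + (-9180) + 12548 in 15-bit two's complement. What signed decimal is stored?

-6541 + (-9180) = -15721 (100001010010111)
-15721 + 12548 = -3173 (111001110011011)

-3173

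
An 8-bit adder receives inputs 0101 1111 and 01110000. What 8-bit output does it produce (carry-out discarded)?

  01011111
+ 01110000
= 11001111

11001111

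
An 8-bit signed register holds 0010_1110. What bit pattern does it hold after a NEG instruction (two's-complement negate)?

11010010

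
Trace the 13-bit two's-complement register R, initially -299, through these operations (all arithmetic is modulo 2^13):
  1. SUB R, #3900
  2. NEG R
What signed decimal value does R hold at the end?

-3993

Start: R = -299 = 1111011010101.
R = -299 − 3900 = -4199; wraps to 3993 = 0111110011001
R = −(3993) = -3993 = 1000001100111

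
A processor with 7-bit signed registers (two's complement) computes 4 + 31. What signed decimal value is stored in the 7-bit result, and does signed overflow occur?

35; no overflow

4 → 0000100
31 → 0011111
  0000100
+ 0011111
= 0100011
Result 0100011: MSB = 0 → value 35.
Both addends are non-negative and so is the stored result: no signed overflow.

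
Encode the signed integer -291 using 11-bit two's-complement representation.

|-291| = 291 = 00100100011 in 11 bits.
Invert the bits: 11011011100. Add 1: 11011011101.

11011011101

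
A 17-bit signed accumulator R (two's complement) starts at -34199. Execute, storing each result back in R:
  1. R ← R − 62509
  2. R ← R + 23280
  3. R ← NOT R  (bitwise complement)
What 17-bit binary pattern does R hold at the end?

Start: R = -34199 = 10111101001101001.
R = -34199 − 62509 = -96708; wraps to 34364 = 01000011000111100
R = 34364 + 23280 = 57644 = 01110000100101100
R = NOT 01110000100101100 = 10001111011010011 = -57645

10001111011010011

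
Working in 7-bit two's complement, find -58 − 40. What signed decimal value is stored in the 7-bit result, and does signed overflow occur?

-58 → 1000110
40 → 0101000
Subtract via negate-and-add: invert 0101000 + 1 = 1011000 (i.e. -40).
  1000110
+ 1011000
= 0011110  (discard carry-out 1)
Result 0011110: MSB = 0 → value 30.
Both addends (after negating the subtrahend) are negative but the stored result is non-negative: signed overflow. The true value -58 − 40 = -98 lies outside [-64, 63].

30; overflow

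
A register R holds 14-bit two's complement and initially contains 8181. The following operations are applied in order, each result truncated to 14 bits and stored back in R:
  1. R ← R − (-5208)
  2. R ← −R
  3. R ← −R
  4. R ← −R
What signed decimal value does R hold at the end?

2995

Start: R = 8181 = 01111111110101.
R = 8181 − (-5208) = 13389; wraps to -2995 = 11010001001101
R = −(-2995) = 2995 = 00101110110011
R = −(2995) = -2995 = 11010001001101
R = −(-2995) = 2995 = 00101110110011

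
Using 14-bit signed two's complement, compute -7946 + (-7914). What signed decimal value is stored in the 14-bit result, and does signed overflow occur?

-7946 → 10000011110110
-7914 → 10000100010110
  10000011110110
+ 10000100010110
= 00001000001100  (discard carry-out 1)
Result 00001000001100: MSB = 0 → value 524.
Both addends are negative but the stored result is non-negative: signed overflow. The true value -7946 + (-7914) = -15860 lies outside [-8192, 8191].

524; overflow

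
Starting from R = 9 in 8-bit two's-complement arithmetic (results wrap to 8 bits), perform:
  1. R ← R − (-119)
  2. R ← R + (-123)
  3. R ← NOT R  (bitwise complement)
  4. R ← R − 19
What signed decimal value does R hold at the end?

Start: R = 9 = 00001001.
R = 9 − (-119) = 128; wraps to -128 = 10000000
R = -128 + (-123) = -251; wraps to 5 = 00000101
R = NOT 00000101 = 11111010 = -6
R = -6 − 19 = -25 = 11100111

-25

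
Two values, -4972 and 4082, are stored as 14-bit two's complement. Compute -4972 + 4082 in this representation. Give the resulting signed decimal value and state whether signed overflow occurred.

-890; no overflow

-4972 → 10110010010100
4082 → 00111111110010
  10110010010100
+ 00111111110010
= 11110010000110
Result 11110010000110: MSB = 1 → 15494 − 16384 = -890.
Addends have opposite signs, so signed overflow cannot occur.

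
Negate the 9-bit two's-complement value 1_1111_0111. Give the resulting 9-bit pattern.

000001001

Invert: 000001000. Add 1: 000001001.
Check: 111110111 = -9, 000001001 = 9.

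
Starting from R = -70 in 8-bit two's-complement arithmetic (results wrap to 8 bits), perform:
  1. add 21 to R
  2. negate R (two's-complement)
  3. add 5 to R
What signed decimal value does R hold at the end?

Start: R = -70 = 10111010.
R = -70 + 21 = -49 = 11001111
R = −(-49) = 49 = 00110001
R = 49 + 5 = 54 = 00110110

54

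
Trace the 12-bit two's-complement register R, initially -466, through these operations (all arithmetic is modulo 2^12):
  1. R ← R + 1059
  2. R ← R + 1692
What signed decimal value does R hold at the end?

Start: R = -466 = 111000101110.
R = -466 + 1059 = 593 = 001001010001
R = 593 + 1692 = 2285; wraps to -1811 = 100011101101

-1811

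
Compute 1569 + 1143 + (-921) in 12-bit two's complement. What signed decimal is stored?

1569 + 1143 = 2712 → wraps to -1384 (101010011000)
-1384 + (-921) = -2305 → wraps to 1791 (011011111111)

1791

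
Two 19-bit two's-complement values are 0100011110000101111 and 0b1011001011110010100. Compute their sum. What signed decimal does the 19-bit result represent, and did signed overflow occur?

-11325; no overflow

0100011110000101111 = 146479 (signed)
0b1011001011110010100 → 1011001011110010100 = -157804 (signed)
  0100011110000101111
+ 1011001011110010100
= 1111101001111000011
Result 1111101001111000011: MSB = 1 → 512963 − 524288 = -11325.
Addends have opposite signs, so signed overflow cannot occur.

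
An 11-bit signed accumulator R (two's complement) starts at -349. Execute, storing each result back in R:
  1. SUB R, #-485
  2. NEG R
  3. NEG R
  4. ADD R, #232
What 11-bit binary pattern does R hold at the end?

Start: R = -349 = 11010100011.
R = -349 − (-485) = 136 = 00010001000
R = −(136) = -136 = 11101111000
R = −(-136) = 136 = 00010001000
R = 136 + 232 = 368 = 00101110000

00101110000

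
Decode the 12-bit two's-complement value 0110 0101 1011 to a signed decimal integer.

1627

MSB is 0, so the value is non-negative: 011001011011 = 1627.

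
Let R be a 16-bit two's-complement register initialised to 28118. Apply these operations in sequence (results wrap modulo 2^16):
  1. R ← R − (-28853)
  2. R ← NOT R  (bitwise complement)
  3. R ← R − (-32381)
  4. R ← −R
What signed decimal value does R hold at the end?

24591

Start: R = 28118 = 0110110111010110.
R = 28118 − (-28853) = 56971; wraps to -8565 = 1101111010001011
R = NOT 1101111010001011 = 0010000101110100 = 8564
R = 8564 − (-32381) = 40945; wraps to -24591 = 1001111111110001
R = −(-24591) = 24591 = 0110000000001111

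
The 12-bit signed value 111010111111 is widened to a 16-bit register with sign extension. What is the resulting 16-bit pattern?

1111111010111111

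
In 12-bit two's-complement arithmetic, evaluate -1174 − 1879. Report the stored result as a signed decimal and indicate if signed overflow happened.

-1174 → 101101101010
1879 → 011101010111
Subtract via negate-and-add: invert 011101010111 + 1 = 100010101001 (i.e. -1879).
  101101101010
+ 100010101001
= 010000010011  (discard carry-out 1)
Result 010000010011: MSB = 0 → value 1043.
Both addends (after negating the subtrahend) are negative but the stored result is non-negative: signed overflow. The true value -1174 − 1879 = -3053 lies outside [-2048, 2047].

1043; overflow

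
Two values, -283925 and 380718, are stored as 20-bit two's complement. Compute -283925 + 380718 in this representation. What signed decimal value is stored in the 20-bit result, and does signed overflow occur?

96793; no overflow

-283925 → 10111010101011101011
380718 → 01011100111100101110
  10111010101011101011
+ 01011100111100101110
= 00010111101000011001  (discard carry-out 1)
Result 00010111101000011001: MSB = 0 → value 96793.
Addends have opposite signs, so signed overflow cannot occur.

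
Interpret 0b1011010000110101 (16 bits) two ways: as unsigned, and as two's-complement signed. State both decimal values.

unsigned = 46133, signed = -19403

Unsigned: 1011010000110101 = 46133.
Signed: MSB=1 → 46133 − 65536 = -19403.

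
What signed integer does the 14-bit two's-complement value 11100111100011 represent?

-1565

MSB is 1, so the value is negative.
Unsigned reading: 14819. Subtract 2^14 = 16384: 14819 − 16384 = -1565.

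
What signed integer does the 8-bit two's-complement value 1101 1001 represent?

-39

MSB is 1, so the value is negative.
Invert: 00100110. Add 1: 00100111 = 39. So the value is −39.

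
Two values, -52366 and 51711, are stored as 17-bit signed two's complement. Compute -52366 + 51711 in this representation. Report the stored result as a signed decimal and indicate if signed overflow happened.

-52366 → 10011001101110010
51711 → 01100100111111111
  10011001101110010
+ 01100100111111111
= 11111110101110001
Result 11111110101110001: MSB = 1 → 130417 − 131072 = -655.
Addends have opposite signs, so signed overflow cannot occur.

-655; no overflow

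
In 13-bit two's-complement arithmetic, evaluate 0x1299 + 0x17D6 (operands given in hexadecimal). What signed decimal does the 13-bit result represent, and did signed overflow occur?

2671; overflow

0x1299 = 1001010011001 = -3431 (signed)
0x17D6 = 1011111010110 = -2090 (signed)
  1001010011001
+ 1011111010110
= 0101001101111  (discard carry-out 1)
Result 0101001101111: MSB = 0 → value 2671.
Both addends are negative but the stored result is non-negative: signed overflow. The true value -3431 + (-2090) = -5521 lies outside [-4096, 4095].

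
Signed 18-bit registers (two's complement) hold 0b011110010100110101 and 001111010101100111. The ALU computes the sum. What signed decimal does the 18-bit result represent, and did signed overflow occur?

-75108; overflow

0b011110010100110101 → 011110010100110101 = 124213 (signed)
001111010101100111 = 62823 (signed)
  011110010100110101
+ 001111010101100111
= 101101101010011100
Result 101101101010011100: MSB = 1 → 187036 − 262144 = -75108.
Both addends are non-negative but the stored result is negative: signed overflow. The true value 124213 + 62823 = 187036 lies outside [-131072, 131071].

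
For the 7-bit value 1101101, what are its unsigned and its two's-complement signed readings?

Unsigned: 1101101 = 109.
Signed: MSB=1 → 109 − 128 = -19.

unsigned = 109, signed = -19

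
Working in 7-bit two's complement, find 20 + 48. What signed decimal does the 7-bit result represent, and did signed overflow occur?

20 → 0010100
48 → 0110000
  0010100
+ 0110000
= 1000100
Result 1000100: MSB = 1 → 68 − 128 = -60.
Both addends are non-negative but the stored result is negative: signed overflow. The true value 20 + 48 = 68 lies outside [-64, 63].

-60; overflow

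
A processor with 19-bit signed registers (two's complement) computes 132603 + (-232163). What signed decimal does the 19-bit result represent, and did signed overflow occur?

-99560; no overflow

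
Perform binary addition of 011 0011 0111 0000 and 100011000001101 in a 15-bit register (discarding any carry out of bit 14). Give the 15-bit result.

111100101111101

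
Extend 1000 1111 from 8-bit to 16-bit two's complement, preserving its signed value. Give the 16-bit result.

MSB of 10001111 is 1; replicate it into the new high bits.
11111111|10001111 → 1111111110001111 (still -113).

1111111110001111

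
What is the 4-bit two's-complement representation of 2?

2 is non-negative, so write it directly in 4 bits: 0010.

0010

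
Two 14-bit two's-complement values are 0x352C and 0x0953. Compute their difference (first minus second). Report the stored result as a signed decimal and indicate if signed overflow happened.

-5159; no overflow

0x352C = 11010100101100 = -2772 (signed)
0x0953 = 00100101010011 = 2387 (signed)
Subtract via negate-and-add: invert 00100101010011 + 1 = 11011010101101 (i.e. -2387).
  11010100101100
+ 11011010101101
= 10101111011001  (discard carry-out 1)
Result 10101111011001: MSB = 1 → 11225 − 16384 = -5159.
Both addends (after negating the subtrahend) are negative and so is the stored result: no signed overflow.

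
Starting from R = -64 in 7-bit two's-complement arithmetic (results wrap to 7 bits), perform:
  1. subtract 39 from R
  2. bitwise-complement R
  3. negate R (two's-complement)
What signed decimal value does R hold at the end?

26

Start: R = -64 = 1000000.
R = -64 − 39 = -103; wraps to 25 = 0011001
R = NOT 0011001 = 1100110 = -26
R = −(-26) = 26 = 0011010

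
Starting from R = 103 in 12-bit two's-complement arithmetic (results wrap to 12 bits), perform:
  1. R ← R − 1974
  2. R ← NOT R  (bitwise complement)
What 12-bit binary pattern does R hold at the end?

Start: R = 103 = 000001100111.
R = 103 − 1974 = -1871 = 100010110001
R = NOT 100010110001 = 011101001110 = 1870

011101001110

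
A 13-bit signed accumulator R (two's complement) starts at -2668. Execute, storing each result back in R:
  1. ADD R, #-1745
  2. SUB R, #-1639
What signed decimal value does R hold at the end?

-2774

Start: R = -2668 = 1010110010100.
R = -2668 + (-1745) = -4413; wraps to 3779 = 0111011000011
R = 3779 − (-1639) = 5418; wraps to -2774 = 1010100101010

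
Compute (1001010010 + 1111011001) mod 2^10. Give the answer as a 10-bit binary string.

1000101011

  1001010010
+ 1111011001
= 1000101011  (discard carry-out 1)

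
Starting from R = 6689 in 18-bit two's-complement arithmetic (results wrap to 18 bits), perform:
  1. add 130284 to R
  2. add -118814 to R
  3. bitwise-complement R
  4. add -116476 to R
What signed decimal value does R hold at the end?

Start: R = 6689 = 000001101000100001.
R = 6689 + 130284 = 136973; wraps to -125171 = 100001011100001101
R = -125171 + (-118814) = -243985; wraps to 18159 = 000100011011101111
R = NOT 000100011011101111 = 111011100100010000 = -18160
R = -18160 + (-116476) = -134636; wraps to 127508 = 011111001000010100

127508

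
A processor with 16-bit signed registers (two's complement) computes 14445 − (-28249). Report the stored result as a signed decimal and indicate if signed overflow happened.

-22842; overflow

14445 → 0011100001101101
-28249 → 1001000110100111
Subtract via negate-and-add: invert 1001000110100111 + 1 = 0110111001011001 (i.e. 28249).
  0011100001101101
+ 0110111001011001
= 1010011011000110
Result 1010011011000110: MSB = 1 → 42694 − 65536 = -22842.
Both addends (after negating the subtrahend) are non-negative but the stored result is negative: signed overflow. The true value 14445 − (-28249) = 42694 lies outside [-32768, 32767].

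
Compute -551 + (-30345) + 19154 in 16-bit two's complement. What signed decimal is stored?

-11742

-551 + (-30345) = -30896 (1000011101010000)
-30896 + 19154 = -11742 (1101001000100010)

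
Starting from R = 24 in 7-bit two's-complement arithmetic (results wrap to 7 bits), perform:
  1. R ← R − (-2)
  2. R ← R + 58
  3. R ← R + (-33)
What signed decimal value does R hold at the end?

51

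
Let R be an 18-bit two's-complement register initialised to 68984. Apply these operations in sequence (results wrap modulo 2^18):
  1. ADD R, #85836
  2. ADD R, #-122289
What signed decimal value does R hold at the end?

32531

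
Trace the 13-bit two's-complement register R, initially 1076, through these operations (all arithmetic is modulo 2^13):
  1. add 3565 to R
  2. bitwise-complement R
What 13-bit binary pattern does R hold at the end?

Start: R = 1076 = 0010000110100.
R = 1076 + 3565 = 4641; wraps to -3551 = 1001000100001
R = NOT 1001000100001 = 0110111011110 = 3550

0110111011110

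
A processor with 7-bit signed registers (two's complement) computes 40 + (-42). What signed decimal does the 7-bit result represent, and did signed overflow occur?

-2; no overflow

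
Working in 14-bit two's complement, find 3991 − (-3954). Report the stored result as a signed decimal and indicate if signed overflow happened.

3991 → 00111110010111
-3954 → 11000010001110
Subtract via negate-and-add: invert 11000010001110 + 1 = 00111101110010 (i.e. 3954).
  00111110010111
+ 00111101110010
= 01111100001001
Result 01111100001001: MSB = 0 → value 7945.
Both addends (after negating the subtrahend) are non-negative and so is the stored result: no signed overflow.

7945; no overflow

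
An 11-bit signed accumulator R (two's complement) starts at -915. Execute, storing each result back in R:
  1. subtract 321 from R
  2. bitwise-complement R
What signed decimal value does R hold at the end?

-813

Start: R = -915 = 10001101101.
R = -915 − 321 = -1236; wraps to 812 = 01100101100
R = NOT 01100101100 = 10011010011 = -813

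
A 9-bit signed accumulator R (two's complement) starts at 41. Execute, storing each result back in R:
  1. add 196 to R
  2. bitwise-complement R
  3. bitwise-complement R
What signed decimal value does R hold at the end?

237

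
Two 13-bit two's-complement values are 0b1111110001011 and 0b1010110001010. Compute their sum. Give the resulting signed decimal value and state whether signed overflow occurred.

-2795; no overflow

0b1111110001011 → 1111110001011 = -117 (signed)
0b1010110001010 → 1010110001010 = -2678 (signed)
  1111110001011
+ 1010110001010
= 1010100010101  (discard carry-out 1)
Result 1010100010101: MSB = 1 → 5397 − 8192 = -2795.
Both addends are negative and so is the stored result: no signed overflow.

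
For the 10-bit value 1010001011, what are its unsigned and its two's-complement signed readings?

Unsigned: 1010001011 = 651.
Signed: MSB=1 → 651 − 1024 = -373.

unsigned = 651, signed = -373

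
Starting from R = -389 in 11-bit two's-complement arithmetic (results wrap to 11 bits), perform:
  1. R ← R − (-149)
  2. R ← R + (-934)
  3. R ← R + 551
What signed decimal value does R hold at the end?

-623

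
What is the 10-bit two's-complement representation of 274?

274 is non-negative, so write it directly in 10 bits: 0100010010.

0100010010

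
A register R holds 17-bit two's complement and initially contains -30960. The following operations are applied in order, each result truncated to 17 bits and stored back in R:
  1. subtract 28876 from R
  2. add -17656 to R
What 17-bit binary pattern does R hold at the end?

Start: R = -30960 = 11000011100010000.
R = -30960 − 28876 = -59836 = 10001011001000100
R = -59836 + (-17656) = -77492; wraps to 53580 = 01101000101001100

01101000101001100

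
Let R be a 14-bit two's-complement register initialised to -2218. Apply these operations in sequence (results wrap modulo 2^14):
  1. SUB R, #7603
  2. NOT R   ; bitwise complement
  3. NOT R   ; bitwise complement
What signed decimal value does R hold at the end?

Start: R = -2218 = 11011101010110.
R = -2218 − 7603 = -9821; wraps to 6563 = 01100110100011
R = NOT 01100110100011 = 10011001011100 = -6564
R = NOT 10011001011100 = 01100110100011 = 6563

6563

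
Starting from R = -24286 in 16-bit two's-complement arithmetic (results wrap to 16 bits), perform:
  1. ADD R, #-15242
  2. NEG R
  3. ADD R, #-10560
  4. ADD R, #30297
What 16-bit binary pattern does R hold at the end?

Start: R = -24286 = 1010000100100010.
R = -24286 + (-15242) = -39528; wraps to 26008 = 0110010110011000
R = −(26008) = -26008 = 1001101001101000
R = -26008 + (-10560) = -36568; wraps to 28968 = 0111000100101000
R = 28968 + 30297 = 59265; wraps to -6271 = 1110011110000001

1110011110000001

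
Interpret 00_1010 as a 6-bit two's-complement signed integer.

10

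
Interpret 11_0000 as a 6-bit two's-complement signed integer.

MSB is 1, so the value is negative.
Unsigned reading: 48. Subtract 2^6 = 64: 48 − 64 = -16.

-16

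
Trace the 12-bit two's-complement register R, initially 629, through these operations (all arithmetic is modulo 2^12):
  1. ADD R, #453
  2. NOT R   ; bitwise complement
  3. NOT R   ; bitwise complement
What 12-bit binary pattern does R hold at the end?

Start: R = 629 = 001001110101.
R = 629 + 453 = 1082 = 010000111010
R = NOT 010000111010 = 101111000101 = -1083
R = NOT 101111000101 = 010000111010 = 1082

010000111010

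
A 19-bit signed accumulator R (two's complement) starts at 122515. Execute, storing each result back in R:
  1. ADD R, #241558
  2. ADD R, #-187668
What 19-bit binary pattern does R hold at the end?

Start: R = 122515 = 0011101111010010011.
R = 122515 + 241558 = 364073; wraps to -160215 = 1011000111000101001
R = -160215 + (-187668) = -347883; wraps to 176405 = 0101011000100010101

0101011000100010101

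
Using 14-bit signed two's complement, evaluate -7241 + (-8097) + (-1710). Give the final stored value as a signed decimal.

-664

-7241 + (-8097) = -15338 → wraps to 1046 (00010000010110)
1046 + (-1710) = -664 (11110101101000)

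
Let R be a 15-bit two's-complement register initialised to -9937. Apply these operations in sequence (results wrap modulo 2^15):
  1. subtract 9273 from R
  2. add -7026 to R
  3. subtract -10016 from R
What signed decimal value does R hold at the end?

Start: R = -9937 = 101100100101111.
R = -9937 − 9273 = -19210; wraps to 13558 = 011010011110110
R = 13558 + (-7026) = 6532 = 001100110000100
R = 6532 − (-10016) = 16548; wraps to -16220 = 100000010100100

-16220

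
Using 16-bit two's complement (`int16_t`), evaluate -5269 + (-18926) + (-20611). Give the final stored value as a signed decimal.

20730

-5269 + (-18926) = -24195 (1010000101111101)
-24195 + (-20611) = -44806 → wraps to 20730 (0101000011111010)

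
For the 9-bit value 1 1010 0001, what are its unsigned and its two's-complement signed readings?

unsigned = 417, signed = -95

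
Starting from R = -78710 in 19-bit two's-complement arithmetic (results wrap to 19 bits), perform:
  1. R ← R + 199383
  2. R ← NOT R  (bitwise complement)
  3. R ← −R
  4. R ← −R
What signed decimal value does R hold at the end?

-120674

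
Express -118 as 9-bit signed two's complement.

|-118| = 118 = 001110110 in 9 bits.
Invert the bits: 110001001. Add 1: 110001010.
Check: 110001010 reads as 394 − 512 = -118.

110001010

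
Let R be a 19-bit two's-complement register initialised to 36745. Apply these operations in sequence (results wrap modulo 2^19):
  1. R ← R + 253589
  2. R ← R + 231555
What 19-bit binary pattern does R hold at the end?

1111111011010100001

Start: R = 36745 = 0001000111110001001.
R = 36745 + 253589 = 290334; wraps to -233954 = 1000110111000011110
R = -233954 + 231555 = -2399 = 1111111011010100001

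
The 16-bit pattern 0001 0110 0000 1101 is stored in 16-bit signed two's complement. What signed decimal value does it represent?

MSB is 0, so the value is non-negative: 0001011000001101 = 5645.

5645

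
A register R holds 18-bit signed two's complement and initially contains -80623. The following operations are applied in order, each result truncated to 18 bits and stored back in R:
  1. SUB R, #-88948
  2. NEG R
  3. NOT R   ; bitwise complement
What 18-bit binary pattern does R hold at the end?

000010000010000100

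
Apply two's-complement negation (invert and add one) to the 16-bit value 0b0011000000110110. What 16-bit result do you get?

1100111111001010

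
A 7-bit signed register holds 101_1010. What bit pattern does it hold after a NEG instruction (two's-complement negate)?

Invert: 0100101. Add 1: 0100110.

0100110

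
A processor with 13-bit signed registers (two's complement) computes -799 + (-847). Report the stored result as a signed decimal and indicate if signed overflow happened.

-1646; no overflow

-799 → 1110011100001
-847 → 1110010110001
  1110011100001
+ 1110010110001
= 1100110010010  (discard carry-out 1)
Result 1100110010010: MSB = 1 → 6546 − 8192 = -1646.
Both addends are negative and so is the stored result: no signed overflow.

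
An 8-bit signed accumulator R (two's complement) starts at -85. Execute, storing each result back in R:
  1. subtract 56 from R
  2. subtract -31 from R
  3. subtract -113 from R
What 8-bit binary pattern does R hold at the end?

00000011

Start: R = -85 = 10101011.
R = -85 − 56 = -141; wraps to 115 = 01110011
R = 115 − (-31) = 146; wraps to -110 = 10010010
R = -110 − (-113) = 3 = 00000011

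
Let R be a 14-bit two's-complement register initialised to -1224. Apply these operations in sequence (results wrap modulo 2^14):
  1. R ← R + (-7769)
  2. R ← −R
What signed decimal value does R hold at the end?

Start: R = -1224 = 11101100111000.
R = -1224 + (-7769) = -8993; wraps to 7391 = 01110011011111
R = −(7391) = -7391 = 10001100100001

-7391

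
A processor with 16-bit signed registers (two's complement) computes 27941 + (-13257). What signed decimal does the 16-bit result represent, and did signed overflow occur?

14684; no overflow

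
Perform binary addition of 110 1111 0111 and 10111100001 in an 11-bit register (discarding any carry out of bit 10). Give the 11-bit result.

10011011000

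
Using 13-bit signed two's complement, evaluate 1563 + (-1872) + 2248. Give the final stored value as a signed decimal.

1563 + (-1872) = -309 (1111011001011)
-309 + 2248 = 1939 (0011110010011)

1939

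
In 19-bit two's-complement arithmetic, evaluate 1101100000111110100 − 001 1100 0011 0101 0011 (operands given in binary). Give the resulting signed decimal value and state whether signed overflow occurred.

-196959; no overflow

1101100000111110100 = -81420 (signed)
001 1100 0011 0101 0011 → 0011100001101010011 = 115539 (signed)
Subtract via negate-and-add: invert 0011100001101010011 + 1 = 1100011110010101101 (i.e. -115539).
  1101100000111110100
+ 1100011110010101101
= 1001111111010100001  (discard carry-out 1)
Result 1001111111010100001: MSB = 1 → 327329 − 524288 = -196959.
Both addends (after negating the subtrahend) are negative and so is the stored result: no signed overflow.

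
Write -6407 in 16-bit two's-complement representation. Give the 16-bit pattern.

|-6407| = 6407 = 0001100100000111 in 16 bits.
Invert the bits: 1110011011111000. Add 1: 1110011011111001.

1110011011111001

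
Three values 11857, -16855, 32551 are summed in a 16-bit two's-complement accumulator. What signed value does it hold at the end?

27553

11857 + (-16855) = -4998 (1110110001111010)
-4998 + 32551 = 27553 (0110101110100001)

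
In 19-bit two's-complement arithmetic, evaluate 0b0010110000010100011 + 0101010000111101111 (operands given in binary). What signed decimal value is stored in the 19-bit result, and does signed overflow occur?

-261486; overflow

0b0010110000010100011 → 0010110000010100011 = 90275 (signed)
0101010000111101111 = 172527 (signed)
  0010110000010100011
+ 0101010000111101111
= 1000000001010010010
Result 1000000001010010010: MSB = 1 → 262802 − 524288 = -261486.
Both addends are non-negative but the stored result is negative: signed overflow. The true value 90275 + 172527 = 262802 lies outside [-262144, 262143].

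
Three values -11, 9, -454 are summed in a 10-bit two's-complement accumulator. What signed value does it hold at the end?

-11 + 9 = -2 (1111111110)
-2 + (-454) = -456 (1000111000)

-456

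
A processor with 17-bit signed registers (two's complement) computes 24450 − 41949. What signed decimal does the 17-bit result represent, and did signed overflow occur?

24450 → 00101111110000010
41949 → 01010001111011101
Subtract via negate-and-add: invert 01010001111011101 + 1 = 10101110000100011 (i.e. -41949).
  00101111110000010
+ 10101110000100011
= 11011101110100101
Result 11011101110100101: MSB = 1 → 113573 − 131072 = -17499.
Addends (after negating the subtrahend) have opposite signs, so signed overflow cannot occur.

-17499; no overflow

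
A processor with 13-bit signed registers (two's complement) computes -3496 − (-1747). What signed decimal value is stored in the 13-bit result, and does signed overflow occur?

-1749; no overflow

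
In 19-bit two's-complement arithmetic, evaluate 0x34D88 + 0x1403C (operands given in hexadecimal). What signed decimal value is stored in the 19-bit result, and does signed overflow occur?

0x34D88 = 0110100110110001000 = 216456 (signed)
0x1403C = 0010100000000111100 = 81980 (signed)
  0110100110110001000
+ 0010100000000111100
= 1001000110111000100
Result 1001000110111000100: MSB = 1 → 298436 − 524288 = -225852.
Both addends are non-negative but the stored result is negative: signed overflow. The true value 216456 + 81980 = 298436 lies outside [-262144, 262143].

-225852; overflow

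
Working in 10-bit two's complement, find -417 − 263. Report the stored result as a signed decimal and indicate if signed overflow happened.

344; overflow

-417 → 1001011111
263 → 0100000111
Subtract via negate-and-add: invert 0100000111 + 1 = 1011111001 (i.e. -263).
  1001011111
+ 1011111001
= 0101011000  (discard carry-out 1)
Result 0101011000: MSB = 0 → value 344.
Both addends (after negating the subtrahend) are negative but the stored result is non-negative: signed overflow. The true value -417 − 263 = -680 lies outside [-512, 511].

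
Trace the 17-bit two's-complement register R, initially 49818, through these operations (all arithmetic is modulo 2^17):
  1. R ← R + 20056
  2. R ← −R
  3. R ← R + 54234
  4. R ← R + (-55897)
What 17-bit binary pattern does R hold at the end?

01110100010001111

Start: R = 49818 = 01100001010011010.
R = 49818 + 20056 = 69874; wraps to -61198 = 10001000011110010
R = −(-61198) = 61198 = 01110111100001110
R = 61198 + 54234 = 115432; wraps to -15640 = 11100001011101000
R = -15640 + (-55897) = -71537; wraps to 59535 = 01110100010001111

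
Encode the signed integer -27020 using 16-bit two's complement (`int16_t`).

1001011001110100

|-27020| = 27020 = 0110100110001100 in 16 bits.
Invert the bits: 1001011001110011. Add 1: 1001011001110100.
Check: 1001011001110100 reads as 38516 − 65536 = -27020.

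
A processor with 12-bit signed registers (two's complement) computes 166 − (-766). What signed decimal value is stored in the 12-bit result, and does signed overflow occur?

932; no overflow

166 → 000010100110
-766 → 110100000010
Subtract via negate-and-add: invert 110100000010 + 1 = 001011111110 (i.e. 766).
  000010100110
+ 001011111110
= 001110100100
Result 001110100100: MSB = 0 → value 932.
Both addends (after negating the subtrahend) are non-negative and so is the stored result: no signed overflow.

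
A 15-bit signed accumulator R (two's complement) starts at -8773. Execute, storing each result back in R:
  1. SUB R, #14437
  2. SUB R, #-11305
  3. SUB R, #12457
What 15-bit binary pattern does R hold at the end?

Start: R = -8773 = 101110110111011.
R = -8773 − 14437 = -23210; wraps to 9558 = 010010101010110
R = 9558 − (-11305) = 20863; wraps to -11905 = 101000101111111
R = -11905 − 12457 = -24362; wraps to 8406 = 010000011010110

010000011010110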